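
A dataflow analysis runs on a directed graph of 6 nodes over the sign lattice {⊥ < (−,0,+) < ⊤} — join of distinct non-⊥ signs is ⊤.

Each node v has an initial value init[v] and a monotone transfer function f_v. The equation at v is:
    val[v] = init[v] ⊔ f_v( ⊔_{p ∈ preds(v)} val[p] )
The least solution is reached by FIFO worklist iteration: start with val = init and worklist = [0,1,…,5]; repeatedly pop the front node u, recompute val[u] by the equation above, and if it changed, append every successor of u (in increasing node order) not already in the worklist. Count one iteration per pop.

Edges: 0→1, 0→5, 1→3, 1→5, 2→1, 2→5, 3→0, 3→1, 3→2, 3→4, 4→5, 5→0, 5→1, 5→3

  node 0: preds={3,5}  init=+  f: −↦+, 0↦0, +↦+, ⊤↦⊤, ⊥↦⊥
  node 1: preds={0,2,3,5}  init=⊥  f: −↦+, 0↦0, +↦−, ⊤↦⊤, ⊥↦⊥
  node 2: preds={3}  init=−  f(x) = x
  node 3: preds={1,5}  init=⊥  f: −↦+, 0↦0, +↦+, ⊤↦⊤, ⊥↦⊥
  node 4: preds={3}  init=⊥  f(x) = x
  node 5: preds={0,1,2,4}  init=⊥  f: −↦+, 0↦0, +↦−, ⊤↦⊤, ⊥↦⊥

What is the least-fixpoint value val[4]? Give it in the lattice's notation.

Worklist (12 pops):
  #1 pop 0: in=⊥ → + (no change)
  #2 pop 1: in=⊤ → ⊤ (was ⊥); enqueue []
  #3 pop 2: in=⊥ → − (no change)
  #4 pop 3: in=⊤ → ⊤ (was ⊥); enqueue [0,1,2]
  #5 pop 4: in=⊤ → ⊤ (was ⊥); enqueue []
  #6 pop 5: in=⊤ → ⊤ (was ⊥); enqueue [3]
  #7 pop 0: in=⊤ → ⊤ (was +); enqueue [5]
  #8 pop 1: in=⊤ → ⊤ (no change)
  #9 pop 2: in=⊤ → ⊤ (was −); enqueue [1]
  #10 pop 3: in=⊤ → ⊤ (no change)
  #11 pop 5: in=⊤ → ⊤ (no change)
  #12 pop 1: in=⊤ → ⊤ (no change)

Fixpoint:
  val[0] = ⊤
  val[1] = ⊤
  val[2] = ⊤
  val[3] = ⊤
  val[4] = ⊤
  val[5] = ⊤

⊤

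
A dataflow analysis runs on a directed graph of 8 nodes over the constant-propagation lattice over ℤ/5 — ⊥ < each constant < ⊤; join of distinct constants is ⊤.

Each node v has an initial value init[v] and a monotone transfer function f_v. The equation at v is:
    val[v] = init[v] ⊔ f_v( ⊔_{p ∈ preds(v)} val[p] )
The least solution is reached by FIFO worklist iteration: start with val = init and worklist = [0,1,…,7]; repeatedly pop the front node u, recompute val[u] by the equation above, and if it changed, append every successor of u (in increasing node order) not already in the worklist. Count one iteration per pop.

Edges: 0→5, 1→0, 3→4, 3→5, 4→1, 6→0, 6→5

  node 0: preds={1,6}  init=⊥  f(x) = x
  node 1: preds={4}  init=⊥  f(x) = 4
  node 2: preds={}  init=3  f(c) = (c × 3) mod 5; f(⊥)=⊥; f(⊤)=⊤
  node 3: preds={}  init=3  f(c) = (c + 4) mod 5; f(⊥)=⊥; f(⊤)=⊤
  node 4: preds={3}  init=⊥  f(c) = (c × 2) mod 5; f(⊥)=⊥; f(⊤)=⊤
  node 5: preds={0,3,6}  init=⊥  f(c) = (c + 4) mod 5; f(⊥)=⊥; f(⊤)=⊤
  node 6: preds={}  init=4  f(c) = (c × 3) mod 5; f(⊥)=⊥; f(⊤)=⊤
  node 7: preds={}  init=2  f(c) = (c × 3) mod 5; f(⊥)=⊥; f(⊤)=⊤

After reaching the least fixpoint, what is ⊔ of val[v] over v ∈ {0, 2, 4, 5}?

Trace (10 dequeues):
  [1] u=0 | in 4 | out 4 | prev ⊥ | push {}
  [2] u=1 | in ⊥ | out 4 | prev ⊥ | push {0}
  [3] u=2 | in ⊥ | out 3 | ==
  [4] u=3 | in ⊥ | out 3 | ==
  [5] u=4 | in 3 | out 1 | prev ⊥ | push {1}
  [6] u=5 | in ⊤ | out ⊤ | prev ⊥ | push {}
  [7] u=6 | in ⊥ | out 4 | ==
  [8] u=7 | in ⊥ | out 2 | ==
  [9] u=0 | in 4 | out 4 | ==
  [10] u=1 | in 1 | out 4 | ==

Converged values:
  [0] 4
  [1] 4
  [2] 3
  [3] 3
  [4] 1
  [5] ⊤
  [6] 4
  [7] 2

⊤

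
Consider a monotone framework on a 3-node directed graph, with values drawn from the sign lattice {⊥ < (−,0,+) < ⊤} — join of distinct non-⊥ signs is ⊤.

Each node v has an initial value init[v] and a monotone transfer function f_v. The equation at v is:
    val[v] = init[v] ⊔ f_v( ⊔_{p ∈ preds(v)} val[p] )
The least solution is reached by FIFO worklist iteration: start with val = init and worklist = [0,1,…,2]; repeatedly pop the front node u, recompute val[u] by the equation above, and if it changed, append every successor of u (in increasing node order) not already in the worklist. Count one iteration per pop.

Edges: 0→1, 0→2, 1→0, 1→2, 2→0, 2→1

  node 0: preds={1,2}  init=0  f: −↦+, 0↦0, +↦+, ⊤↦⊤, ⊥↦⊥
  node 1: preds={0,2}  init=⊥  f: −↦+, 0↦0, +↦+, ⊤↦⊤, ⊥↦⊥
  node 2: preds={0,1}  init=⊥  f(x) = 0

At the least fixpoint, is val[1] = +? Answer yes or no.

Trace (5 dequeues):
  [1] u=0 | in ⊥ | out 0 | ==
  [2] u=1 | in 0 | out 0 | prev ⊥ | push {0}
  [3] u=2 | in 0 | out 0 | prev ⊥ | push {1}
  [4] u=0 | in 0 | out 0 | ==
  [5] u=1 | in 0 | out 0 | ==

Converged values:
  [0] 0
  [1] 0
  [2] 0

no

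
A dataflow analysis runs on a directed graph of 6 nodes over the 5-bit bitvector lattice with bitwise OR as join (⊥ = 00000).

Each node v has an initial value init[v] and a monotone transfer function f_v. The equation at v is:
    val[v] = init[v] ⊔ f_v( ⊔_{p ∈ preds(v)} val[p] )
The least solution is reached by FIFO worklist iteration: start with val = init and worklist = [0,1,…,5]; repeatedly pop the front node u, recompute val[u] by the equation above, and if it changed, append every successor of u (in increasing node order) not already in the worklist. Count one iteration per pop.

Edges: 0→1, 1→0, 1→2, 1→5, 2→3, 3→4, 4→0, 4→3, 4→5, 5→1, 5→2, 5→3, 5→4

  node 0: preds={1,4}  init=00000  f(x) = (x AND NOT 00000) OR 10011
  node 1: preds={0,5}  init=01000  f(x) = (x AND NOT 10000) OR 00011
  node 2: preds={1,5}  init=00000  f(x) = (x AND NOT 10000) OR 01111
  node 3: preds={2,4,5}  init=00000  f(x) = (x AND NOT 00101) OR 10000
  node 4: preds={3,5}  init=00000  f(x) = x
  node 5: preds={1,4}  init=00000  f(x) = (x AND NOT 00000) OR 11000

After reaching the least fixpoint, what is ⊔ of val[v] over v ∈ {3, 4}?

Trace (14 dequeues):
  [1] u=0 | in 01000 | out 11011 | prev 00000 | push {}
  [2] u=1 | in 11011 | out 01011 | prev 01000 | push {0}
  [3] u=2 | in 01011 | out 01111 | prev 00000 | push {}
  [4] u=3 | in 01111 | out 11010 | prev 00000 | push {}
  [5] u=4 | in 11010 | out 11010 | prev 00000 | push {3}
  [6] u=5 | in 11011 | out 11011 | prev 00000 | push {1,2,4}
  [7] u=0 | in 11011 | out 11011 | ==
  [8] u=3 | in 11111 | out 11010 | ==
  [9] u=1 | in 11011 | out 01011 | ==
  [10] u=2 | in 11011 | out 01111 | ==
  [11] u=4 | in 11011 | out 11011 | prev 11010 | push {0,3,5}
  [12] u=0 | in 11011 | out 11011 | ==
  [13] u=3 | in 11111 | out 11010 | ==
  [14] u=5 | in 11011 | out 11011 | ==

Converged values:
  [0] 11011
  [1] 01011
  [2] 01111
  [3] 11010
  [4] 11011
  [5] 11011

11011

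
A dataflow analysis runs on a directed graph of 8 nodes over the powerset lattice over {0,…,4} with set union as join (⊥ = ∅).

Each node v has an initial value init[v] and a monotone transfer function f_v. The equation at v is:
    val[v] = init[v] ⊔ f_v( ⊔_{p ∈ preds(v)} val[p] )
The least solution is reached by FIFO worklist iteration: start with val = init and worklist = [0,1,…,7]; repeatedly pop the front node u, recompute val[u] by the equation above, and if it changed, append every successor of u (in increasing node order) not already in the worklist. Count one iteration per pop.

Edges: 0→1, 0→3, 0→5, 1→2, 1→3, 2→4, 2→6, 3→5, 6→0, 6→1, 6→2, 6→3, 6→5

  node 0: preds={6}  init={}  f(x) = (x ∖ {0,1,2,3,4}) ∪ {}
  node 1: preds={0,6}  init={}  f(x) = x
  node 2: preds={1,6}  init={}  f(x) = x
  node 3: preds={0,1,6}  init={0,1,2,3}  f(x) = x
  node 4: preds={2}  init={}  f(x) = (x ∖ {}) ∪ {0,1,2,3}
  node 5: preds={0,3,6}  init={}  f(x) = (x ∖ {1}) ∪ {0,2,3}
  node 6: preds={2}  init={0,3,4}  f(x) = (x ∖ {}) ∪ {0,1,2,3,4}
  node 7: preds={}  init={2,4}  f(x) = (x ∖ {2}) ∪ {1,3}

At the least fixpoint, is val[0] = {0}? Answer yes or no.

no

Iteration log — 15 steps:
  step 1. node 0  ⊔preds={0,3,4}  new={}  stable
  step 2. node 1  ⊔preds={0,3,4}  new={0,3,4}  old={}  +wl: 
  step 3. node 2  ⊔preds={0,3,4}  new={0,3,4}  old={}  +wl: 
  step 4. node 3  ⊔preds={0,3,4}  new={0,1,2,3,4}  old={0,1,2,3}  +wl: 
  step 5. node 4  ⊔preds={0,3,4}  new={0,1,2,3,4}  old={}  +wl: 
  step 6. node 5  ⊔preds={0,1,2,3,4}  new={0,2,3,4}  old={}  +wl: 
  step 7. node 6  ⊔preds={0,3,4}  new={0,1,2,3,4}  old={0,3,4}  +wl: 0,1,2,3,5
  step 8. node 7  ⊔preds={}  new={1,2,3,4}  old={2,4}  +wl: 
  step 9. node 0  ⊔preds={0,1,2,3,4}  new={}  stable
  step 10. node 1  ⊔preds={0,1,2,3,4}  new={0,1,2,3,4}  old={0,3,4}  +wl: 
  step 11. node 2  ⊔preds={0,1,2,3,4}  new={0,1,2,3,4}  old={0,3,4}  +wl: 4,6
  step 12. node 3  ⊔preds={0,1,2,3,4}  new={0,1,2,3,4}  stable
  step 13. node 5  ⊔preds={0,1,2,3,4}  new={0,2,3,4}  stable
  step 14. node 4  ⊔preds={0,1,2,3,4}  new={0,1,2,3,4}  stable
  step 15. node 6  ⊔preds={0,1,2,3,4}  new={0,1,2,3,4}  stable

Least fixpoint reached:
  node 0: {}
  node 1: {0,1,2,3,4}
  node 2: {0,1,2,3,4}
  node 3: {0,1,2,3,4}
  node 4: {0,1,2,3,4}
  node 5: {0,2,3,4}
  node 6: {0,1,2,3,4}
  node 7: {1,2,3,4}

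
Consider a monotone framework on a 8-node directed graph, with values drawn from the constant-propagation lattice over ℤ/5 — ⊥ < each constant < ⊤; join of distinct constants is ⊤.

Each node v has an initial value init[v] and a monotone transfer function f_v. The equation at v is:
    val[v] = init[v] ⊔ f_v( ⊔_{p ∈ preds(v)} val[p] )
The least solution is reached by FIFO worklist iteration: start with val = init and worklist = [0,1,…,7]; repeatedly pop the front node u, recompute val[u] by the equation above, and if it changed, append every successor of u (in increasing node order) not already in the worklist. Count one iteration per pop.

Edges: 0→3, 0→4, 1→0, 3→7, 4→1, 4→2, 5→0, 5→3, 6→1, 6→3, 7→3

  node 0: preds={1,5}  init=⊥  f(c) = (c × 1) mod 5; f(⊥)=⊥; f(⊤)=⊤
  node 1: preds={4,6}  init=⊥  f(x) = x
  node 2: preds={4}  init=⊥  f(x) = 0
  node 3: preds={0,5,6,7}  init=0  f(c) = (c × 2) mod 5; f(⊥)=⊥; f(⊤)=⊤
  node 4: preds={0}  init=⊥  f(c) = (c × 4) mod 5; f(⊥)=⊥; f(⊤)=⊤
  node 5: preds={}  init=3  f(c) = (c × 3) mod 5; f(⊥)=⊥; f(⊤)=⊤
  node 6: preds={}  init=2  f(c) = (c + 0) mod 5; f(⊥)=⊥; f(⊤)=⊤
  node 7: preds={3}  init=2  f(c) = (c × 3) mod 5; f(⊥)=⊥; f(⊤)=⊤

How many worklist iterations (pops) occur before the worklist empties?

Worklist (16 pops):
  #1 pop 0: in=3 → 3 (was ⊥); enqueue []
  #2 pop 1: in=2 → 2 (was ⊥); enqueue [0]
  #3 pop 2: in=⊥ → 0 (was ⊥); enqueue []
  #4 pop 3: in=⊤ → ⊤ (was 0); enqueue []
  #5 pop 4: in=3 → 2 (was ⊥); enqueue [1,2]
  #6 pop 5: in=⊥ → 3 (no change)
  #7 pop 6: in=⊥ → 2 (no change)
  #8 pop 7: in=⊤ → ⊤ (was 2); enqueue [3]
  #9 pop 0: in=⊤ → ⊤ (was 3); enqueue [4]
  #10 pop 1: in=2 → 2 (no change)
  #11 pop 2: in=2 → 0 (no change)
  #12 pop 3: in=⊤ → ⊤ (no change)
  #13 pop 4: in=⊤ → ⊤ (was 2); enqueue [1,2]
  #14 pop 1: in=⊤ → ⊤ (was 2); enqueue [0]
  #15 pop 2: in=⊤ → 0 (no change)
  #16 pop 0: in=⊤ → ⊤ (no change)

Fixpoint:
  val[0] = ⊤
  val[1] = ⊤
  val[2] = 0
  val[3] = ⊤
  val[4] = ⊤
  val[5] = 3
  val[6] = 2
  val[7] = ⊤

16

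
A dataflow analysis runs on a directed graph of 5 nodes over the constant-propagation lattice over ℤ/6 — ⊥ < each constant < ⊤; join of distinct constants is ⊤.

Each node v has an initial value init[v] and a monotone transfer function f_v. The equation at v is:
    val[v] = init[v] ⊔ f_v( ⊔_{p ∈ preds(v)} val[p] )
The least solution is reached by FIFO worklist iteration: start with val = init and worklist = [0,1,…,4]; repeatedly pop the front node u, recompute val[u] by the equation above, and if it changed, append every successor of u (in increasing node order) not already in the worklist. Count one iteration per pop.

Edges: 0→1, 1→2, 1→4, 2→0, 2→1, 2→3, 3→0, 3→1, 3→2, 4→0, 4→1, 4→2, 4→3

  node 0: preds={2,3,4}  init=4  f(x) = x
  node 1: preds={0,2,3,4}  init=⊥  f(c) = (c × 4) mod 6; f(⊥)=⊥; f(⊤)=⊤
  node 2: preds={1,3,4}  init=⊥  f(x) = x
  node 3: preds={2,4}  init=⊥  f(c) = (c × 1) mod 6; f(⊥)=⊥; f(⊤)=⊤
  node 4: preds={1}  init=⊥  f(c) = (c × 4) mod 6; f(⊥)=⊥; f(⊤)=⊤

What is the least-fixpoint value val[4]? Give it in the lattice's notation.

4

Worklist (9 pops):
  #1 pop 0: in=⊥ → 4 (no change)
  #2 pop 1: in=4 → 4 (was ⊥); enqueue []
  #3 pop 2: in=4 → 4 (was ⊥); enqueue [0,1]
  #4 pop 3: in=4 → 4 (was ⊥); enqueue [2]
  #5 pop 4: in=4 → 4 (was ⊥); enqueue [3]
  #6 pop 0: in=4 → 4 (no change)
  #7 pop 1: in=4 → 4 (no change)
  #8 pop 2: in=4 → 4 (no change)
  #9 pop 3: in=4 → 4 (no change)

Fixpoint:
  val[0] = 4
  val[1] = 4
  val[2] = 4
  val[3] = 4
  val[4] = 4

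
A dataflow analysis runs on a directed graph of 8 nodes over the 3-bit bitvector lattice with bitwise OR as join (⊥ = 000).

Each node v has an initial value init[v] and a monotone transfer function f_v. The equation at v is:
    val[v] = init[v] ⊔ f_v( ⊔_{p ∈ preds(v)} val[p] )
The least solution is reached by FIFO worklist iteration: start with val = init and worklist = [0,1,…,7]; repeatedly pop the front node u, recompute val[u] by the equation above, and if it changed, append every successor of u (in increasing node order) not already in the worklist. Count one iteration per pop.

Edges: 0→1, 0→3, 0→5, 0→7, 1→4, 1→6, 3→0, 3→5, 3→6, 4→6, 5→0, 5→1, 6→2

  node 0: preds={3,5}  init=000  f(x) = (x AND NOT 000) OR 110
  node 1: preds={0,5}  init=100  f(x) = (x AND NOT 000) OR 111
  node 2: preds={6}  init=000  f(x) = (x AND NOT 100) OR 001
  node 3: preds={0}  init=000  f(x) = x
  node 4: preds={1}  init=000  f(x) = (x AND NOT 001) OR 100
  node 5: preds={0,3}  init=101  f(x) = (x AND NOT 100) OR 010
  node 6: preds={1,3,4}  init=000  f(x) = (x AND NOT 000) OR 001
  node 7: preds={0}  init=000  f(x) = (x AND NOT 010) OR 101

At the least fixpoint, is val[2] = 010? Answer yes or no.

no

Worklist (11 pops):
  #1 pop 0: in=101 → 111 (was 000); enqueue []
  #2 pop 1: in=111 → 111 (was 100); enqueue []
  #3 pop 2: in=000 → 001 (was 000); enqueue []
  #4 pop 3: in=111 → 111 (was 000); enqueue [0]
  #5 pop 4: in=111 → 110 (was 000); enqueue []
  #6 pop 5: in=111 → 111 (was 101); enqueue [1]
  #7 pop 6: in=111 → 111 (was 000); enqueue [2]
  #8 pop 7: in=111 → 101 (was 000); enqueue []
  #9 pop 0: in=111 → 111 (no change)
  #10 pop 1: in=111 → 111 (no change)
  #11 pop 2: in=111 → 011 (was 001); enqueue []

Fixpoint:
  val[0] = 111
  val[1] = 111
  val[2] = 011
  val[3] = 111
  val[4] = 110
  val[5] = 111
  val[6] = 111
  val[7] = 101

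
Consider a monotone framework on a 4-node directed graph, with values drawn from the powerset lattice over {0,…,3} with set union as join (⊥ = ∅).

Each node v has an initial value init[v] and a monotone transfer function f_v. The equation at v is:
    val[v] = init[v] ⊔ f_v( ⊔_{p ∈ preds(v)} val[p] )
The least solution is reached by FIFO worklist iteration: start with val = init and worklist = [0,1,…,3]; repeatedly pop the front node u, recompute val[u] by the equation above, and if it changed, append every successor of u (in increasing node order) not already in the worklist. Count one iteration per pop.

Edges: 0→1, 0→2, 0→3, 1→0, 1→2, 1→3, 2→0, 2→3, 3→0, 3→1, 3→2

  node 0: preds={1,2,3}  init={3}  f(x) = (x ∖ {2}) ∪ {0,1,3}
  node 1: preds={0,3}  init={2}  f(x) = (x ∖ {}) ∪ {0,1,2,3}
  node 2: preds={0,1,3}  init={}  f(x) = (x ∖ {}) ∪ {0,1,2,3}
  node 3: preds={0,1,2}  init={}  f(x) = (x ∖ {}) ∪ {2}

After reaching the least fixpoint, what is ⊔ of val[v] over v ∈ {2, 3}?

Worklist (7 pops):
  #1 pop 0: in={2} → {0,1,3} (was {3}); enqueue []
  #2 pop 1: in={0,1,3} → {0,1,2,3} (was {2}); enqueue [0]
  #3 pop 2: in={0,1,2,3} → {0,1,2,3} (was {}); enqueue []
  #4 pop 3: in={0,1,2,3} → {0,1,2,3} (was {}); enqueue [1,2]
  #5 pop 0: in={0,1,2,3} → {0,1,3} (no change)
  #6 pop 1: in={0,1,2,3} → {0,1,2,3} (no change)
  #7 pop 2: in={0,1,2,3} → {0,1,2,3} (no change)

Fixpoint:
  val[0] = {0,1,3}
  val[1] = {0,1,2,3}
  val[2] = {0,1,2,3}
  val[3] = {0,1,2,3}

{0,1,2,3}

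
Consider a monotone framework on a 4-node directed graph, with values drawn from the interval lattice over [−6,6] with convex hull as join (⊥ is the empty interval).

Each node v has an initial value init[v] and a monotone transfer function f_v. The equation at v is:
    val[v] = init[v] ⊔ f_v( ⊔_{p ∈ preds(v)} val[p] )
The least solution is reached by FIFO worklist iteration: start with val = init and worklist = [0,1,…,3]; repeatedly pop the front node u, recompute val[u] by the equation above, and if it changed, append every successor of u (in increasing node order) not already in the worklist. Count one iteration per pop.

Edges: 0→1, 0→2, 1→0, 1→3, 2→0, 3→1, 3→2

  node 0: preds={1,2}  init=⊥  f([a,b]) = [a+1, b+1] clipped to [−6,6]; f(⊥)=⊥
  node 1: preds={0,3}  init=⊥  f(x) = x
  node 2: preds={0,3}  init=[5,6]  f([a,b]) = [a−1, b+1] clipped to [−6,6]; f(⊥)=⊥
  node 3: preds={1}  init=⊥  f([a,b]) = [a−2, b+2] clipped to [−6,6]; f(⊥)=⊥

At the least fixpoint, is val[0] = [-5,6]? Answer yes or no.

yes

Worklist (31 pops):
  #1 pop 0: in=[5,6] → [6,6] (was ⊥); enqueue []
  #2 pop 1: in=[6,6] → [6,6] (was ⊥); enqueue [0]
  #3 pop 2: in=[6,6] → [5,6] (no change)
  #4 pop 3: in=[6,6] → [4,6] (was ⊥); enqueue [1,2]
  #5 pop 0: in=[5,6] → [6,6] (no change)
  #6 pop 1: in=[4,6] → [4,6] (was [6,6]); enqueue [0,3]
  #7 pop 2: in=[4,6] → [3,6] (was [5,6]); enqueue []
  #8 pop 0: in=[3,6] → [4,6] (was [6,6]); enqueue [1,2]
  #9 pop 3: in=[4,6] → [2,6] (was [4,6]); enqueue []
  #10 pop 1: in=[2,6] → [2,6] (was [4,6]); enqueue [0,3]
  #11 pop 2: in=[2,6] → [1,6] (was [3,6]); enqueue []
  #12 pop 0: in=[1,6] → [2,6] (was [4,6]); enqueue [1,2]
  #13 pop 3: in=[2,6] → [0,6] (was [2,6]); enqueue []
  #14 pop 1: in=[0,6] → [0,6] (was [2,6]); enqueue [0,3]
  #15 pop 2: in=[0,6] → [-1,6] (was [1,6]); enqueue []
  #16 pop 0: in=[-1,6] → [0,6] (was [2,6]); enqueue [1,2]
  #17 pop 3: in=[0,6] → [-2,6] (was [0,6]); enqueue []
  #18 pop 1: in=[-2,6] → [-2,6] (was [0,6]); enqueue [0,3]
  #19 pop 2: in=[-2,6] → [-3,6] (was [-1,6]); enqueue []
  #20 pop 0: in=[-3,6] → [-2,6] (was [0,6]); enqueue [1,2]
  #21 pop 3: in=[-2,6] → [-4,6] (was [-2,6]); enqueue []
  #22 pop 1: in=[-4,6] → [-4,6] (was [-2,6]); enqueue [0,3]
  #23 pop 2: in=[-4,6] → [-5,6] (was [-3,6]); enqueue []
  #24 pop 0: in=[-5,6] → [-4,6] (was [-2,6]); enqueue [1,2]
  #25 pop 3: in=[-4,6] → [-6,6] (was [-4,6]); enqueue []
  #26 pop 1: in=[-6,6] → [-6,6] (was [-4,6]); enqueue [0,3]
  #27 pop 2: in=[-6,6] → [-6,6] (was [-5,6]); enqueue []
  #28 pop 0: in=[-6,6] → [-5,6] (was [-4,6]); enqueue [1,2]
  #29 pop 3: in=[-6,6] → [-6,6] (no change)
  #30 pop 1: in=[-6,6] → [-6,6] (no change)
  #31 pop 2: in=[-6,6] → [-6,6] (no change)

Fixpoint:
  val[0] = [-5,6]
  val[1] = [-6,6]
  val[2] = [-6,6]
  val[3] = [-6,6]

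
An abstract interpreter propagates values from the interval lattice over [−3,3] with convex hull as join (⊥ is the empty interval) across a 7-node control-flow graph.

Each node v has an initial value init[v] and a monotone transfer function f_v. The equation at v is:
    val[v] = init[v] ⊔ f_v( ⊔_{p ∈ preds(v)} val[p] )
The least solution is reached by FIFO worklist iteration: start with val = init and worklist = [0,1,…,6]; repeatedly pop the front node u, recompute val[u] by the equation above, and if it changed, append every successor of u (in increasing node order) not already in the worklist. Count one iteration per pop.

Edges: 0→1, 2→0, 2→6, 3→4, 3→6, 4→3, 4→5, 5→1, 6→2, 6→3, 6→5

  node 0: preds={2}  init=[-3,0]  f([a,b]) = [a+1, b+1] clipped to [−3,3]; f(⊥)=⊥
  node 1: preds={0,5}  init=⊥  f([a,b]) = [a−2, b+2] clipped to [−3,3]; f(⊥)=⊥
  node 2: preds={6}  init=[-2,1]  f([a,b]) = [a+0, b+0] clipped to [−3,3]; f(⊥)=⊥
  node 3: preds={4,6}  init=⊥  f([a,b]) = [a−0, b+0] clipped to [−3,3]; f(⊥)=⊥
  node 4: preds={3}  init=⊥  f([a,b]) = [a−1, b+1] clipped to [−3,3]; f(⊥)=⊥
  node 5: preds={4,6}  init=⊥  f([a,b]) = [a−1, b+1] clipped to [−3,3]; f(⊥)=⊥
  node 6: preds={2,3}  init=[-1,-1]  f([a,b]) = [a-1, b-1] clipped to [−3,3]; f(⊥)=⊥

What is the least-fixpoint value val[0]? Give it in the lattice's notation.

[-3,3]

Iteration log — 35 steps:
  step 1. node 0  ⊔preds=[-2,1]  new=[-3,2]  old=[-3,0]  +wl: 
  step 2. node 1  ⊔preds=[-3,2]  new=[-3,3]  old=⊥  +wl: 
  step 3. node 2  ⊔preds=[-1,-1]  new=[-2,1]  stable
  step 4. node 3  ⊔preds=[-1,-1]  new=[-1,-1]  old=⊥  +wl: 
  step 5. node 4  ⊔preds=[-1,-1]  new=[-2,0]  old=⊥  +wl: 3
  step 6. node 5  ⊔preds=[-2,0]  new=[-3,1]  old=⊥  +wl: 1
  step 7. node 6  ⊔preds=[-2,1]  new=[-3,0]  old=[-1,-1]  +wl: 2,5
  step 8. node 3  ⊔preds=[-3,0]  new=[-3,0]  old=[-1,-1]  +wl: 4,6
  step 9. node 1  ⊔preds=[-3,2]  new=[-3,3]  stable
  step 10. node 2  ⊔preds=[-3,0]  new=[-3,1]  old=[-2,1]  +wl: 0
  step 11. node 5  ⊔preds=[-3,0]  new=[-3,1]  stable
  step 12. node 4  ⊔preds=[-3,0]  new=[-3,1]  old=[-2,0]  +wl: 3,5
  step 13. node 6  ⊔preds=[-3,1]  new=[-3,0]  stable
  step 14. node 0  ⊔preds=[-3,1]  new=[-3,2]  stable
  step 15. node 3  ⊔preds=[-3,1]  new=[-3,1]  old=[-3,0]  +wl: 4,6
  step 16. node 5  ⊔preds=[-3,1]  new=[-3,2]  old=[-3,1]  +wl: 1
  step 17. node 4  ⊔preds=[-3,1]  new=[-3,2]  old=[-3,1]  +wl: 3,5
  step 18. node 6  ⊔preds=[-3,1]  new=[-3,0]  stable
  step 19. node 1  ⊔preds=[-3,2]  new=[-3,3]  stable
  step 20. node 3  ⊔preds=[-3,2]  new=[-3,2]  old=[-3,1]  +wl: 4,6
  step 21. node 5  ⊔preds=[-3,2]  new=[-3,3]  old=[-3,2]  +wl: 1
  step 22. node 4  ⊔preds=[-3,2]  new=[-3,3]  old=[-3,2]  +wl: 3,5
  step 23. node 6  ⊔preds=[-3,2]  new=[-3,1]  old=[-3,0]  +wl: 2
  step 24. node 1  ⊔preds=[-3,3]  new=[-3,3]  stable
  step 25. node 3  ⊔preds=[-3,3]  new=[-3,3]  old=[-3,2]  +wl: 4,6
  step 26. node 5  ⊔preds=[-3,3]  new=[-3,3]  stable
  step 27. node 2  ⊔preds=[-3,1]  new=[-3,1]  stable
  step 28. node 4  ⊔preds=[-3,3]  new=[-3,3]  stable
  step 29. node 6  ⊔preds=[-3,3]  new=[-3,2]  old=[-3,1]  +wl: 2,3,5
  step 30. node 2  ⊔preds=[-3,2]  new=[-3,2]  old=[-3,1]  +wl: 0,6
  step 31. node 3  ⊔preds=[-3,3]  new=[-3,3]  stable
  step 32. node 5  ⊔preds=[-3,3]  new=[-3,3]  stable
  step 33. node 0  ⊔preds=[-3,2]  new=[-3,3]  old=[-3,2]  +wl: 1
  step 34. node 6  ⊔preds=[-3,3]  new=[-3,2]  stable
  step 35. node 1  ⊔preds=[-3,3]  new=[-3,3]  stable

Least fixpoint reached:
  node 0: [-3,3]
  node 1: [-3,3]
  node 2: [-3,2]
  node 3: [-3,3]
  node 4: [-3,3]
  node 5: [-3,3]
  node 6: [-3,2]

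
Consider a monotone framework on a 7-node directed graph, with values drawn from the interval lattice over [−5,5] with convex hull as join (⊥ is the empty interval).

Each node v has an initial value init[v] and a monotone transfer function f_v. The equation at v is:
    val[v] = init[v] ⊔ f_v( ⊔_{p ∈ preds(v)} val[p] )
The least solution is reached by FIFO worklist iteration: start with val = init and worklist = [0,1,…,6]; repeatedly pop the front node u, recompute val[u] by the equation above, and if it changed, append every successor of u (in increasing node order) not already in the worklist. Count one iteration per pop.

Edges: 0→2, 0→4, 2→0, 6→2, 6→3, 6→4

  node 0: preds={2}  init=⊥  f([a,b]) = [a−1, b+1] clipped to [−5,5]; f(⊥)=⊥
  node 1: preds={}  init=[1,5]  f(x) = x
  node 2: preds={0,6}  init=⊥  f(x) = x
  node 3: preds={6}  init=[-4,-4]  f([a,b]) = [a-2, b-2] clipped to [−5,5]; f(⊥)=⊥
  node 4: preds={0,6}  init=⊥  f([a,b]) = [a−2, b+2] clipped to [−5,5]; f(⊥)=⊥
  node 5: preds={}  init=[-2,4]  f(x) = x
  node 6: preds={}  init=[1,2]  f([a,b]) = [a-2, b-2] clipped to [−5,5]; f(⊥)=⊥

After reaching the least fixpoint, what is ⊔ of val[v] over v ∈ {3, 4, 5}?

[-5,5]

Worklist (26 pops):
  #1 pop 0: in=⊥ → ⊥ (no change)
  #2 pop 1: in=⊥ → [1,5] (no change)
  #3 pop 2: in=[1,2] → [1,2] (was ⊥); enqueue [0]
  #4 pop 3: in=[1,2] → [-4,0] (was [-4,-4]); enqueue []
  #5 pop 4: in=[1,2] → [-1,4] (was ⊥); enqueue []
  #6 pop 5: in=⊥ → [-2,4] (no change)
  #7 pop 6: in=⊥ → [1,2] (no change)
  #8 pop 0: in=[1,2] → [0,3] (was ⊥); enqueue [2,4]
  #9 pop 2: in=[0,3] → [0,3] (was [1,2]); enqueue [0]
  #10 pop 4: in=[0,3] → [-2,5] (was [-1,4]); enqueue []
  #11 pop 0: in=[0,3] → [-1,4] (was [0,3]); enqueue [2,4]
  #12 pop 2: in=[-1,4] → [-1,4] (was [0,3]); enqueue [0]
  #13 pop 4: in=[-1,4] → [-3,5] (was [-2,5]); enqueue []
  #14 pop 0: in=[-1,4] → [-2,5] (was [-1,4]); enqueue [2,4]
  #15 pop 2: in=[-2,5] → [-2,5] (was [-1,4]); enqueue [0]
  #16 pop 4: in=[-2,5] → [-4,5] (was [-3,5]); enqueue []
  #17 pop 0: in=[-2,5] → [-3,5] (was [-2,5]); enqueue [2,4]
  #18 pop 2: in=[-3,5] → [-3,5] (was [-2,5]); enqueue [0]
  #19 pop 4: in=[-3,5] → [-5,5] (was [-4,5]); enqueue []
  #20 pop 0: in=[-3,5] → [-4,5] (was [-3,5]); enqueue [2,4]
  #21 pop 2: in=[-4,5] → [-4,5] (was [-3,5]); enqueue [0]
  #22 pop 4: in=[-4,5] → [-5,5] (no change)
  #23 pop 0: in=[-4,5] → [-5,5] (was [-4,5]); enqueue [2,4]
  #24 pop 2: in=[-5,5] → [-5,5] (was [-4,5]); enqueue [0]
  #25 pop 4: in=[-5,5] → [-5,5] (no change)
  #26 pop 0: in=[-5,5] → [-5,5] (no change)

Fixpoint:
  val[0] = [-5,5]
  val[1] = [1,5]
  val[2] = [-5,5]
  val[3] = [-4,0]
  val[4] = [-5,5]
  val[5] = [-2,4]
  val[6] = [1,2]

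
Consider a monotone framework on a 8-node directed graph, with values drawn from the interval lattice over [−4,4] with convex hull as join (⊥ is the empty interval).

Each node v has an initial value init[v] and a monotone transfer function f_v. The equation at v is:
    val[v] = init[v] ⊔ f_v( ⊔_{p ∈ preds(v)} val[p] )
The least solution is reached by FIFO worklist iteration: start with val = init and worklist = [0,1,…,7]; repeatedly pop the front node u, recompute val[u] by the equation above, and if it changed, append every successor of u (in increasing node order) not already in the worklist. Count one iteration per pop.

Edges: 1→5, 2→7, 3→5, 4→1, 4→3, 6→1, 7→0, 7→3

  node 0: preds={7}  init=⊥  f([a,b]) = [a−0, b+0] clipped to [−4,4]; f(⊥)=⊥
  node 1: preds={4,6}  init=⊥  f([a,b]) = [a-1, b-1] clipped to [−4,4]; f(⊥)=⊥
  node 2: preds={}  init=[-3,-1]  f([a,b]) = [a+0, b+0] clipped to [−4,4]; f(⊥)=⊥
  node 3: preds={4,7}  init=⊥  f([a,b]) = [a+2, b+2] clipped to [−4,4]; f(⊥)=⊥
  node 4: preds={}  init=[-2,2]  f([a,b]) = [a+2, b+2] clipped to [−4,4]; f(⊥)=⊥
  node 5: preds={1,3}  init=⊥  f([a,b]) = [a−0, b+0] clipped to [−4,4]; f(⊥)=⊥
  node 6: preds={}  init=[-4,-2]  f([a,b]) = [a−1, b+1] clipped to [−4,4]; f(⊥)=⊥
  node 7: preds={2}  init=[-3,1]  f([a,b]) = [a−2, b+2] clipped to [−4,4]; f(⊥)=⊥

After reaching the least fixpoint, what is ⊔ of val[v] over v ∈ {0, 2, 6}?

Iteration log — 11 steps:
  step 1. node 0  ⊔preds=[-3,1]  new=[-3,1]  old=⊥  +wl: 
  step 2. node 1  ⊔preds=[-4,2]  new=[-4,1]  old=⊥  +wl: 
  step 3. node 2  ⊔preds=⊥  new=[-3,-1]  stable
  step 4. node 3  ⊔preds=[-3,2]  new=[-1,4]  old=⊥  +wl: 
  step 5. node 4  ⊔preds=⊥  new=[-2,2]  stable
  step 6. node 5  ⊔preds=[-4,4]  new=[-4,4]  old=⊥  +wl: 
  step 7. node 6  ⊔preds=⊥  new=[-4,-2]  stable
  step 8. node 7  ⊔preds=[-3,-1]  new=[-4,1]  old=[-3,1]  +wl: 0,3
  step 9. node 0  ⊔preds=[-4,1]  new=[-4,1]  old=[-3,1]  +wl: 
  step 10. node 3  ⊔preds=[-4,2]  new=[-2,4]  old=[-1,4]  +wl: 5
  step 11. node 5  ⊔preds=[-4,4]  new=[-4,4]  stable

Least fixpoint reached:
  node 0: [-4,1]
  node 1: [-4,1]
  node 2: [-3,-1]
  node 3: [-2,4]
  node 4: [-2,2]
  node 5: [-4,4]
  node 6: [-4,-2]
  node 7: [-4,1]

[-4,1]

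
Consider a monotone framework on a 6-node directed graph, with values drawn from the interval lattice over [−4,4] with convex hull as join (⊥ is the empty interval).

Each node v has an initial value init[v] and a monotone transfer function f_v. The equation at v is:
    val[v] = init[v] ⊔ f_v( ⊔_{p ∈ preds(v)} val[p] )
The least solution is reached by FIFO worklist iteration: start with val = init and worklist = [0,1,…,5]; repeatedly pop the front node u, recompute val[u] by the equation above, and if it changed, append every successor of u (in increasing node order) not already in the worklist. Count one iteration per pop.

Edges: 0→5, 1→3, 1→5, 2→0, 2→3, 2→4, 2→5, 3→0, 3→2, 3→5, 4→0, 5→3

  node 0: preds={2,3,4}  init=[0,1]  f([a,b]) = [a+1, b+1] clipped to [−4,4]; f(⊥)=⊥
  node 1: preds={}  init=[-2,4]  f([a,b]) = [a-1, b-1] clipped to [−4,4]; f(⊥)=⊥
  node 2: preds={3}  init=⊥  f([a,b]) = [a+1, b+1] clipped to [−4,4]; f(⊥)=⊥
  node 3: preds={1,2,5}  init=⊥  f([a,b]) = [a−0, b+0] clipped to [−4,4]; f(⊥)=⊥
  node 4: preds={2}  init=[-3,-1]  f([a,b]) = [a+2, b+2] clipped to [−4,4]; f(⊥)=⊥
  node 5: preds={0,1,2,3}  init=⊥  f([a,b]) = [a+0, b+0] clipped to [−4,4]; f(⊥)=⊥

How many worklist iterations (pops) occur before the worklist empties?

13

Worklist (13 pops):
  #1 pop 0: in=[-3,-1] → [-2,1] (was [0,1]); enqueue []
  #2 pop 1: in=⊥ → [-2,4] (no change)
  #3 pop 2: in=⊥ → ⊥ (no change)
  #4 pop 3: in=[-2,4] → [-2,4] (was ⊥); enqueue [0,2]
  #5 pop 4: in=⊥ → [-3,-1] (no change)
  #6 pop 5: in=[-2,4] → [-2,4] (was ⊥); enqueue [3]
  #7 pop 0: in=[-3,4] → [-2,4] (was [-2,1]); enqueue [5]
  #8 pop 2: in=[-2,4] → [-1,4] (was ⊥); enqueue [0,4]
  #9 pop 3: in=[-2,4] → [-2,4] (no change)
  #10 pop 5: in=[-2,4] → [-2,4] (no change)
  #11 pop 0: in=[-3,4] → [-2,4] (no change)
  #12 pop 4: in=[-1,4] → [-3,4] (was [-3,-1]); enqueue [0]
  #13 pop 0: in=[-3,4] → [-2,4] (no change)

Fixpoint:
  val[0] = [-2,4]
  val[1] = [-2,4]
  val[2] = [-1,4]
  val[3] = [-2,4]
  val[4] = [-3,4]
  val[5] = [-2,4]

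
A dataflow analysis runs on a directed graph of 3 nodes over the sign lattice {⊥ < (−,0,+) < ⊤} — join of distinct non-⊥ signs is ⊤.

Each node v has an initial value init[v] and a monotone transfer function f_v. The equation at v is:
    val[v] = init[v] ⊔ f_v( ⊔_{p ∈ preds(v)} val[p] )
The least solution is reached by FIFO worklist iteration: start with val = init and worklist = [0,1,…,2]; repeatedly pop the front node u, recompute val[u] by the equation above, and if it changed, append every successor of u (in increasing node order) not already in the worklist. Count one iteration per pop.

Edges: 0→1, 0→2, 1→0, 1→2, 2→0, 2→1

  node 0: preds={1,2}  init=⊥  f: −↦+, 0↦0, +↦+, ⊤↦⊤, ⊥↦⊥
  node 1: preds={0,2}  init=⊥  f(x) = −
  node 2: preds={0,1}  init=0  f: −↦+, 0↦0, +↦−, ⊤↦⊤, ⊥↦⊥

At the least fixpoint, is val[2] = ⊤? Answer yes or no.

Worklist (6 pops):
  #1 pop 0: in=0 → 0 (was ⊥); enqueue []
  #2 pop 1: in=0 → − (was ⊥); enqueue [0]
  #3 pop 2: in=⊤ → ⊤ (was 0); enqueue [1]
  #4 pop 0: in=⊤ → ⊤ (was 0); enqueue [2]
  #5 pop 1: in=⊤ → − (no change)
  #6 pop 2: in=⊤ → ⊤ (no change)

Fixpoint:
  val[0] = ⊤
  val[1] = −
  val[2] = ⊤

yes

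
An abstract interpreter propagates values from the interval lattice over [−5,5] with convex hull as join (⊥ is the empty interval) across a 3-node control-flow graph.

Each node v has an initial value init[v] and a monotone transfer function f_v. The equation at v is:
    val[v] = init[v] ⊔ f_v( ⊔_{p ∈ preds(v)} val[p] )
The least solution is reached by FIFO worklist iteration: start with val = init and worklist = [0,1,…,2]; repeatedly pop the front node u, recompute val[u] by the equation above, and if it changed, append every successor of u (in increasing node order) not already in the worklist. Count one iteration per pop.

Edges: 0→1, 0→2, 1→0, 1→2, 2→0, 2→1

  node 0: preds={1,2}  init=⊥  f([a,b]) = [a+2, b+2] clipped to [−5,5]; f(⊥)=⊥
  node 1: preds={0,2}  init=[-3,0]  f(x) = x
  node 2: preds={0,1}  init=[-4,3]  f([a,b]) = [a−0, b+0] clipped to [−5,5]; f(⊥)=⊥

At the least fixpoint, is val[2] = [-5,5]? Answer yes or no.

Trace (5 dequeues):
  [1] u=0 | in [-4,3] | out [-2,5] | prev ⊥ | push {}
  [2] u=1 | in [-4,5] | out [-4,5] | prev [-3,0] | push {0}
  [3] u=2 | in [-4,5] | out [-4,5] | prev [-4,3] | push {1}
  [4] u=0 | in [-4,5] | out [-2,5] | ==
  [5] u=1 | in [-4,5] | out [-4,5] | ==

Converged values:
  [0] [-2,5]
  [1] [-4,5]
  [2] [-4,5]

no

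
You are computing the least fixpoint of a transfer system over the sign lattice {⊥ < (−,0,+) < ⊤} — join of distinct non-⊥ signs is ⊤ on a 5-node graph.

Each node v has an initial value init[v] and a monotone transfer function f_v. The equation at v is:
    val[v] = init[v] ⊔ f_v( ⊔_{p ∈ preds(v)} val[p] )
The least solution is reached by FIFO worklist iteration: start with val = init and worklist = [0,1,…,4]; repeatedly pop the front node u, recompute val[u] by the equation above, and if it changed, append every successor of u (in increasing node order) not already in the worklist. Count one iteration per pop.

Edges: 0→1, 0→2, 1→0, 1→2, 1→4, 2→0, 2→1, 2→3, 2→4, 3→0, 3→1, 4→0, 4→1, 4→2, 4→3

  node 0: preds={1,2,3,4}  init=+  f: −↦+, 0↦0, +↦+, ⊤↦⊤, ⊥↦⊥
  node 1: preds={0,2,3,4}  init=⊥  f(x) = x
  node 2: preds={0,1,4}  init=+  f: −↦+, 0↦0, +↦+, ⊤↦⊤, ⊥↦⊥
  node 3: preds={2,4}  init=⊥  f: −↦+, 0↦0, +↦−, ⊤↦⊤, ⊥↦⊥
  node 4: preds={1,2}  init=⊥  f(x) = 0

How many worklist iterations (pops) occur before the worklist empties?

12

Trace (12 dequeues):
  [1] u=0 | in + | out + | ==
  [2] u=1 | in + | out + | prev ⊥ | push {0}
  [3] u=2 | in + | out + | ==
  [4] u=3 | in + | out − | prev ⊥ | push {1}
  [5] u=4 | in + | out 0 | prev ⊥ | push {2,3}
  [6] u=0 | in ⊤ | out ⊤ | prev + | push {}
  [7] u=1 | in ⊤ | out ⊤ | prev + | push {0,4}
  [8] u=2 | in ⊤ | out ⊤ | prev + | push {1}
  [9] u=3 | in ⊤ | out ⊤ | prev − | push {}
  [10] u=0 | in ⊤ | out ⊤ | ==
  [11] u=4 | in ⊤ | out 0 | ==
  [12] u=1 | in ⊤ | out ⊤ | ==

Converged values:
  [0] ⊤
  [1] ⊤
  [2] ⊤
  [3] ⊤
  [4] 0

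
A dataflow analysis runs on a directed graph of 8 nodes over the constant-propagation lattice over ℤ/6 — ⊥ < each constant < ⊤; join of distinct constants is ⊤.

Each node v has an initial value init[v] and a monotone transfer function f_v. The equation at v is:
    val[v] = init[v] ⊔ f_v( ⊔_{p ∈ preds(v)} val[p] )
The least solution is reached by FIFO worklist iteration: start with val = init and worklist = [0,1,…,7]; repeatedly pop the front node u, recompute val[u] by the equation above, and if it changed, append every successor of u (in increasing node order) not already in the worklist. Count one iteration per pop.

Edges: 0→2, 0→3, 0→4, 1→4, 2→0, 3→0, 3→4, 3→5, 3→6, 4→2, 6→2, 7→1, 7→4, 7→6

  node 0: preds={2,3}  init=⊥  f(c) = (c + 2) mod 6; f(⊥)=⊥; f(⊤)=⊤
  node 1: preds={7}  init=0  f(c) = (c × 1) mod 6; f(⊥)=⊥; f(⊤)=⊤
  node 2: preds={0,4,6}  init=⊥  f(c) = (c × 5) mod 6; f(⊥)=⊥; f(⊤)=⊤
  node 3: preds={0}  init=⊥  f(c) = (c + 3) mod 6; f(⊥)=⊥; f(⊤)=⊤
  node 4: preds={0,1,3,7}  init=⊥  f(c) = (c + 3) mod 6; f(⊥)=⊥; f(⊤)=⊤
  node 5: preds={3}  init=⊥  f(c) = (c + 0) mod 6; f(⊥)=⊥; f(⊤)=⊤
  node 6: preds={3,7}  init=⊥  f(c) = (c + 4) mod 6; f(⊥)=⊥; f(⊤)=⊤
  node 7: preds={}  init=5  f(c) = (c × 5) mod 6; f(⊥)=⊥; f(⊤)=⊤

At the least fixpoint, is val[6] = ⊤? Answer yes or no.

Iteration log — 17 steps:
  step 1. node 0  ⊔preds=⊥  new=⊥  stable
  step 2. node 1  ⊔preds=5  new=⊤  old=0  +wl: 
  step 3. node 2  ⊔preds=⊥  new=⊥  stable
  step 4. node 3  ⊔preds=⊥  new=⊥  stable
  step 5. node 4  ⊔preds=⊤  new=⊤  old=⊥  +wl: 2
  step 6. node 5  ⊔preds=⊥  new=⊥  stable
  step 7. node 6  ⊔preds=5  new=3  old=⊥  +wl: 
  step 8. node 7  ⊔preds=⊥  new=5  stable
  step 9. node 2  ⊔preds=⊤  new=⊤  old=⊥  +wl: 0
  step 10. node 0  ⊔preds=⊤  new=⊤  old=⊥  +wl: 2,3,4
  step 11. node 2  ⊔preds=⊤  new=⊤  stable
  step 12. node 3  ⊔preds=⊤  new=⊤  old=⊥  +wl: 0,5,6
  step 13. node 4  ⊔preds=⊤  new=⊤  stable
  step 14. node 0  ⊔preds=⊤  new=⊤  stable
  step 15. node 5  ⊔preds=⊤  new=⊤  old=⊥  +wl: 
  step 16. node 6  ⊔preds=⊤  new=⊤  old=3  +wl: 2
  step 17. node 2  ⊔preds=⊤  new=⊤  stable

Least fixpoint reached:
  node 0: ⊤
  node 1: ⊤
  node 2: ⊤
  node 3: ⊤
  node 4: ⊤
  node 5: ⊤
  node 6: ⊤
  node 7: 5

yes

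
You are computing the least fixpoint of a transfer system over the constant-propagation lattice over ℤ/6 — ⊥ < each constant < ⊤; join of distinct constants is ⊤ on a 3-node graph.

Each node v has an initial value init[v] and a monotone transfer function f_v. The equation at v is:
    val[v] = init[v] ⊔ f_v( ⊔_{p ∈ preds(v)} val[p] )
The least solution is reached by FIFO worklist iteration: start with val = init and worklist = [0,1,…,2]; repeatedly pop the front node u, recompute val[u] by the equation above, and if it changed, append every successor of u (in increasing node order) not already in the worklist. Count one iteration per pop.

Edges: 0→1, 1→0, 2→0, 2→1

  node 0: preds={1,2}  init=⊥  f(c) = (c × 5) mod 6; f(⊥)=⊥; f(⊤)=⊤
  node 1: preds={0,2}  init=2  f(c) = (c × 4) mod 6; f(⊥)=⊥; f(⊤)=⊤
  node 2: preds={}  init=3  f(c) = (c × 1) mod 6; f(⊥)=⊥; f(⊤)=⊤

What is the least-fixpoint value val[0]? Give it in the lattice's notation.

Iteration log — 4 steps:
  step 1. node 0  ⊔preds=⊤  new=⊤  old=⊥  +wl: 
  step 2. node 1  ⊔preds=⊤  new=⊤  old=2  +wl: 0
  step 3. node 2  ⊔preds=⊥  new=3  stable
  step 4. node 0  ⊔preds=⊤  new=⊤  stable

Least fixpoint reached:
  node 0: ⊤
  node 1: ⊤
  node 2: 3

⊤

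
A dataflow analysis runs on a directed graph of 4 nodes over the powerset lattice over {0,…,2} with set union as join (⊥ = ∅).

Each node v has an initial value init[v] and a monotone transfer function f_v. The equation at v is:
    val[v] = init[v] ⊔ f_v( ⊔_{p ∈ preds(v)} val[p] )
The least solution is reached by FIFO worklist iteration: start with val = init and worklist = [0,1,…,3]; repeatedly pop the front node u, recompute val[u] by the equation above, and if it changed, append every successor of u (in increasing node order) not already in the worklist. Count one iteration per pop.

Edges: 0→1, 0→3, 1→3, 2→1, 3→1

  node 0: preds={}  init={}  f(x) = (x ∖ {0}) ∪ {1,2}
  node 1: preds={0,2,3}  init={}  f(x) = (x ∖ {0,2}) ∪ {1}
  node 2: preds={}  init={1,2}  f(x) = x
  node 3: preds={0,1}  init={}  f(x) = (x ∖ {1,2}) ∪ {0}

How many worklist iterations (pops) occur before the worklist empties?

5

Iteration log — 5 steps:
  step 1. node 0  ⊔preds={}  new={1,2}  old={}  +wl: 
  step 2. node 1  ⊔preds={1,2}  new={1}  old={}  +wl: 
  step 3. node 2  ⊔preds={}  new={1,2}  stable
  step 4. node 3  ⊔preds={1,2}  new={0}  old={}  +wl: 1
  step 5. node 1  ⊔preds={0,1,2}  new={1}  stable

Least fixpoint reached:
  node 0: {1,2}
  node 1: {1}
  node 2: {1,2}
  node 3: {0}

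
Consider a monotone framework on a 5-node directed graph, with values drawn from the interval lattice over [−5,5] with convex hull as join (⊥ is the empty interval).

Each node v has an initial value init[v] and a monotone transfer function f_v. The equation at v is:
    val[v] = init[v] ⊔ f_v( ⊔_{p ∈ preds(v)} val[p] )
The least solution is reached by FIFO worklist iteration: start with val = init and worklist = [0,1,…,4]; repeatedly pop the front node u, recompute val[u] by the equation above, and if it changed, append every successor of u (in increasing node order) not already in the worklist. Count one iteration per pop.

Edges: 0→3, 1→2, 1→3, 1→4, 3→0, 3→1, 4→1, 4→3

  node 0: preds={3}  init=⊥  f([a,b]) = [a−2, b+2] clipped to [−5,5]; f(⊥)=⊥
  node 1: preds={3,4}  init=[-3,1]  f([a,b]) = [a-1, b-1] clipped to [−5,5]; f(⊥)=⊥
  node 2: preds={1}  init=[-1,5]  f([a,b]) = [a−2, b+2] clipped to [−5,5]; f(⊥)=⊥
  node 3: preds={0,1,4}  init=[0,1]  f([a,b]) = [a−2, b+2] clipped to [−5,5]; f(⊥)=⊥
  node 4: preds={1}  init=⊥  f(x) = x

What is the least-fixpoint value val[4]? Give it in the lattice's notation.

Worklist (12 pops):
  #1 pop 0: in=[0,1] → [-2,3] (was ⊥); enqueue []
  #2 pop 1: in=[0,1] → [-3,1] (no change)
  #3 pop 2: in=[-3,1] → [-5,5] (was [-1,5]); enqueue []
  #4 pop 3: in=[-3,3] → [-5,5] (was [0,1]); enqueue [0,1]
  #5 pop 4: in=[-3,1] → [-3,1] (was ⊥); enqueue [3]
  #6 pop 0: in=[-5,5] → [-5,5] (was [-2,3]); enqueue []
  #7 pop 1: in=[-5,5] → [-5,4] (was [-3,1]); enqueue [2,4]
  #8 pop 3: in=[-5,5] → [-5,5] (no change)
  #9 pop 2: in=[-5,4] → [-5,5] (no change)
  #10 pop 4: in=[-5,4] → [-5,4] (was [-3,1]); enqueue [1,3]
  #11 pop 1: in=[-5,5] → [-5,4] (no change)
  #12 pop 3: in=[-5,5] → [-5,5] (no change)

Fixpoint:
  val[0] = [-5,5]
  val[1] = [-5,4]
  val[2] = [-5,5]
  val[3] = [-5,5]
  val[4] = [-5,4]

[-5,4]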